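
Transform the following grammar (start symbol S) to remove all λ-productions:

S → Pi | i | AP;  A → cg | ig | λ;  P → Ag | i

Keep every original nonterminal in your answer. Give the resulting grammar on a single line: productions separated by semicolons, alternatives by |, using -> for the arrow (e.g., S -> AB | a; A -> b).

S -> P | i | AP | Pi; A -> cg | ig; P -> g | i | Ag

Nullable set: {A}.
S -> AP: A nullable, giving AP | P.
Drop A -> λ.
P -> Ag: A nullable, giving Ag | g.
Unchanged (no nullable symbols): S -> Pi; S -> i; A -> cg; A -> ig; P -> i.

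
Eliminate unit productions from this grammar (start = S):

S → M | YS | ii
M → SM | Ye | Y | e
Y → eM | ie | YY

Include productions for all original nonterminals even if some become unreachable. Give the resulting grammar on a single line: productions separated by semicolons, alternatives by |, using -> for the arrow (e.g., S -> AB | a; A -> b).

S -> e | SM | YS | YY | Ye | eM | ie | ii; M -> e | SM | YY | Ye | eM | ie; Y -> YY | eM | ie

Unit productions: M->Y, S->M.
Unit pairs (A ⇒* B via units): (M,Y), (S,M), (S,Y).
S: inherits non-unit rules of {M, S, Y} → SM | YS | YY | Ye | e | eM | ie | ii.
M: inherits non-unit rules of {M, Y} → SM | YY | Ye | e | eM | ie.
Y: inherits non-unit rules of {Y} → YY | eM | ie.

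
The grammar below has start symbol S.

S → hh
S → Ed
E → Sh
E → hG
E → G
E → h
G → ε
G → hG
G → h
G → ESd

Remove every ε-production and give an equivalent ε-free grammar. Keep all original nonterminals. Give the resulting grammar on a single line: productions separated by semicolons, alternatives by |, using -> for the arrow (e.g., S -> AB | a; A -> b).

S -> d | Ed | hh; E -> G | h | Sh | hG; G -> h | Sd | hG | ESd

Nullable set: {E, G}.
S -> Ed: E nullable, giving Ed | d.
E -> G: G nullable, giving G.
E -> hG: G nullable, giving h | hG.
Drop G -> ε.
G -> ESd: E nullable, giving ESd | Sd.
G -> hG: G nullable, giving h | hG.
Unchanged (no nullable symbols): S -> hh; E -> Sh; E -> h; G -> h.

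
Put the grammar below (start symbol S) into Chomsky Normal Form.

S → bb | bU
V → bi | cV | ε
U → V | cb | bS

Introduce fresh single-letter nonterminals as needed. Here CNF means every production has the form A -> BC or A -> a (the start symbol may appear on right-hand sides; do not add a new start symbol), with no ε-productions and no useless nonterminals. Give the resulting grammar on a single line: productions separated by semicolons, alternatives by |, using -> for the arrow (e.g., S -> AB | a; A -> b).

S -> b | AA | AU; A -> b; B -> i; C -> c; U -> c | AB | AS | CA | CV; V -> c | AB | CV

Nullable: {U, V}; after ε-elimination: S -> b | bU | bb; U -> V | bS | cb; V -> c | bi | cV.
After unit-elimination: S -> b | bU | bb; U -> c | bS | bi | cV | cb; V -> c | bi | cV.
TERM: introduce A -> b, C -> c, B -> i and substitute in every rule of length ≥2.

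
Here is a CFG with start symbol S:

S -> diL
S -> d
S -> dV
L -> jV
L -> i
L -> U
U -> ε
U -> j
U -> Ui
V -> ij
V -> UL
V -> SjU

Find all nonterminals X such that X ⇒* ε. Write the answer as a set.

{L, U, V}

Directly nullable (have an ε-rule): {U}.
L is nullable via L -> U (every symbol on the right is already known nullable).
V is nullable via V -> UL (every symbol on the right is already known nullable).
Not nullable: S — each has a terminal in every rule's right-hand side or depends on a non-nullable symbol.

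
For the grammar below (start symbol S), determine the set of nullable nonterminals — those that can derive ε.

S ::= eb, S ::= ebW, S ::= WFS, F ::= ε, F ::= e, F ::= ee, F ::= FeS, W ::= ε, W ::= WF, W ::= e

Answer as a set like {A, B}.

Directly nullable (have an ε-rule): {F, W}.
Not nullable: S — each has a terminal in every rule's right-hand side or depends on a non-nullable symbol.

{F, W}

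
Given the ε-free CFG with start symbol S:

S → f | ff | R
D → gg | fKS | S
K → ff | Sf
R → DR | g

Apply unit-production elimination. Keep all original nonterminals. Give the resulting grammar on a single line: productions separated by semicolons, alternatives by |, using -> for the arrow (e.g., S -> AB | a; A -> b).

S -> f | g | DR | ff; D -> f | g | DR | ff | gg | fKS; K -> Sf | ff; R -> g | DR

Unit productions: D->S, S->R.
Unit pairs (A ⇒* B via units): (D,R), (D,S), (S,R).
S: inherits non-unit rules of {R, S} → DR | f | ff | g.
D: inherits non-unit rules of {D, R, S} → DR | f | fKS | ff | g | gg.
K: inherits non-unit rules of {K} → Sf | ff.
R: inherits non-unit rules of {R} → DR | g.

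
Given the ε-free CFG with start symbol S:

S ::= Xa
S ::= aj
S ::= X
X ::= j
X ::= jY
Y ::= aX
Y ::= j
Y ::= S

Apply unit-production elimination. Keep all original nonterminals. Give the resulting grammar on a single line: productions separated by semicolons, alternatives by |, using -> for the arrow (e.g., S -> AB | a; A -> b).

Unit productions: S->X, Y->S.
Unit pairs (A ⇒* B via units): (S,X), (Y,S), (Y,X).
S: inherits non-unit rules of {S, X} → Xa | aj | j | jY.
X: inherits non-unit rules of {X} → j | jY.
Y: inherits non-unit rules of {S, X, Y} → Xa | aX | aj | j | jY.

S -> j | Xa | aj | jY; X -> j | jY; Y -> j | Xa | aX | aj | jY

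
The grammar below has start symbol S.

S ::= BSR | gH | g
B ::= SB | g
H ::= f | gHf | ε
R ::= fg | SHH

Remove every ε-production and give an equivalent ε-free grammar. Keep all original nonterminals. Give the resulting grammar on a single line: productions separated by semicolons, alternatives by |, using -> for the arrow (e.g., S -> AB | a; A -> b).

S -> g | gH | BSR; B -> g | SB; H -> f | gf | gHf; R -> S | SH | fg | SHH

Nullable set: {H}.
S -> gH: H nullable, giving g | gH.
Drop H -> ε.
H -> gHf: H nullable, giving gHf | gf.
R -> SHH: H, H nullable, giving S | SH | SHH.
Unchanged (no nullable symbols): S -> BSR; S -> g; B -> SB; B -> g; H -> f; R -> fg.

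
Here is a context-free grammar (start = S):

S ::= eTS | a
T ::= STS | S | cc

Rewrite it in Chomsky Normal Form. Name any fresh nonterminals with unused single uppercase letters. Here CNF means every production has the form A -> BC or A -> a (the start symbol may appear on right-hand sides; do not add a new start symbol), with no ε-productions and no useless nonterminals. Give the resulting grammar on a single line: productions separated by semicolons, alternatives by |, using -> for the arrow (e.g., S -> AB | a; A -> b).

No ε-productions.
After unit-elimination: S -> a | eTS; T -> a | cc | STS | eTS.
TERM: introduce B -> c, A -> e and substitute in every rule of length ≥2.
BIN: S -> ATS becomes S -> AC, C -> TS; T -> ATS becomes T -> AD, D -> TS; T -> STS becomes T -> SE, E -> TS.

S -> a | AC; A -> e; B -> c; C -> TS; D -> TS; E -> TS; T -> a | AD | BB | SE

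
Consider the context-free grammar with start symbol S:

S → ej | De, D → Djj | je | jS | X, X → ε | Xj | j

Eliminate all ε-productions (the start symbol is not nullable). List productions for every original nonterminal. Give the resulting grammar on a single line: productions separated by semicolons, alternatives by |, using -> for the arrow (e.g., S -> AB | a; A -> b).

Nullable set: {D, X}.
S -> De: D nullable, giving De | e.
D -> Djj: D nullable, giving Djj | jj.
D -> X: X nullable, giving X.
Drop X -> ε.
X -> Xj: X nullable, giving Xj | j.
Unchanged (no nullable symbols): S -> ej; D -> jS; D -> je; X -> j.

S -> e | De | ej; D -> X | jS | je | jj | Djj; X -> j | Xj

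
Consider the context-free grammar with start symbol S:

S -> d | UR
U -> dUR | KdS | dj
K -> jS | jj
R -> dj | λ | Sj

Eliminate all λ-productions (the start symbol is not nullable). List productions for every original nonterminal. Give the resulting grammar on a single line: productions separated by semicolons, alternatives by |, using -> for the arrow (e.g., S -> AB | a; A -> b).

S -> U | d | UR; K -> jS | jj; R -> Sj | dj; U -> dU | dj | KdS | dUR

Nullable set: {R}.
S -> UR: R nullable, giving U | UR.
Drop R -> λ.
U -> dUR: R nullable, giving dU | dUR.
Unchanged (no nullable symbols): S -> d; K -> jS; K -> jj; R -> Sj; R -> dj; U -> KdS; U -> dj.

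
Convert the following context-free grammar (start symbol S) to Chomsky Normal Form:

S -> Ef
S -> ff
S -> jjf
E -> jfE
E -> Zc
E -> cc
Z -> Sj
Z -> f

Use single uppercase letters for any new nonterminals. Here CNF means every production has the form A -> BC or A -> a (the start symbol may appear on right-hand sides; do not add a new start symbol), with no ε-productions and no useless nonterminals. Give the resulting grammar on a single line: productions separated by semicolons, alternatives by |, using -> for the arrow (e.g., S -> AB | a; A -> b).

S -> BF | CC | EC; A -> c; B -> j; C -> f; D -> CE; E -> AA | BD | ZA; F -> BC; Z -> f | SB

No ε-productions.
No unit productions to eliminate.
TERM: introduce A -> c, C -> f, B -> j and substitute in every rule of length ≥2.
BIN: E -> BCE becomes E -> BD, D -> CE; S -> BBC becomes S -> BF, F -> BC.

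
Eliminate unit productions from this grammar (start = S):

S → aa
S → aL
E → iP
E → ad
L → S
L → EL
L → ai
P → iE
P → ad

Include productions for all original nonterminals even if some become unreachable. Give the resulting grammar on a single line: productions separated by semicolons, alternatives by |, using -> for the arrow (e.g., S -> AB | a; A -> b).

Unit productions: L->S.
Unit pairs (A ⇒* B via units): (L,S).
S: inherits non-unit rules of {S} → aL | aa.
E: inherits non-unit rules of {E} → ad | iP.
L: inherits non-unit rules of {L, S} → EL | aL | aa | ai.
P: inherits non-unit rules of {P} → ad | iE.

S -> aL | aa; E -> ad | iP; L -> EL | aL | aa | ai; P -> ad | iE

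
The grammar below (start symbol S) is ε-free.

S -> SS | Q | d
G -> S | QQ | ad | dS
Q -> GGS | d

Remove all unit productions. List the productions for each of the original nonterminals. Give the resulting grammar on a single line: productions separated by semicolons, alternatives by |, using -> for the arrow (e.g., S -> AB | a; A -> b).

S -> d | SS | GGS; G -> d | QQ | SS | ad | dS | GGS; Q -> d | GGS

Unit productions: G->S, S->Q.
Unit pairs (A ⇒* B via units): (G,Q), (G,S), (S,Q).
S: inherits non-unit rules of {Q, S} → GGS | SS | d.
G: inherits non-unit rules of {G, Q, S} → GGS | QQ | SS | ad | d | dS.
Q: inherits non-unit rules of {Q} → GGS | d.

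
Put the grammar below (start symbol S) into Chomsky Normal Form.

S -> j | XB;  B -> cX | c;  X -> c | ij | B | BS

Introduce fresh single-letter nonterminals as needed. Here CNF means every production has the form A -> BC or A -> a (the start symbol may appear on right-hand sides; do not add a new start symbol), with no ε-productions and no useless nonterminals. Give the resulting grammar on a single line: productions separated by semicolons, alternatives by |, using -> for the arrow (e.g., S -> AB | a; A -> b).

S -> j | XB; A -> c; B -> c | AX; C -> i; D -> j; X -> c | AX | BS | CD

No ε-productions.
After unit-elimination: S -> j | XB; B -> c | cX; X -> c | BS | cX | ij.
TERM: introduce A -> c, C -> i, D -> j and substitute in every rule of length ≥2.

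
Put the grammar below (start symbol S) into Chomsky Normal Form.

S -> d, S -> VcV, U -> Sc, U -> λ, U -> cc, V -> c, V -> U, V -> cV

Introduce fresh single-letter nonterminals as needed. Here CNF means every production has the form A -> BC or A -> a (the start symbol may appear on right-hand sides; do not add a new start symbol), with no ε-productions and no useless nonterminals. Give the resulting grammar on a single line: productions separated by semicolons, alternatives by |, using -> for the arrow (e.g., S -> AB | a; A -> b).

Nullable: {U, V}; after ε-elimination: S -> c | d | Vc | cV | VcV; U -> Sc | cc; V -> U | c | cV.
After unit-elimination: S -> c | d | Vc | cV | VcV; U -> Sc | cc; V -> c | Sc | cV | cc.
TERM: introduce A -> c and substitute in every rule of length ≥2.
BIN: S -> VAV becomes S -> VB, B -> AV.
Drop unreachable/unproductive: U.

S -> c | d | AV | VA | VB; A -> c; B -> AV; V -> c | AA | AV | SA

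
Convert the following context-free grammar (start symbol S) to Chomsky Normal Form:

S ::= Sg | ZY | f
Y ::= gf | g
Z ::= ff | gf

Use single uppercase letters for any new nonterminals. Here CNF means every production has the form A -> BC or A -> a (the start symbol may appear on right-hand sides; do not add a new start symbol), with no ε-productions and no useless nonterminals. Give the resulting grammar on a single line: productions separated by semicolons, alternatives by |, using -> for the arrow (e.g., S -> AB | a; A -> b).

No ε-productions.
No unit productions to eliminate.
TERM: introduce B -> f, A -> g and substitute in every rule of length ≥2.

S -> f | SA | ZY; A -> g; B -> f; Y -> g | AB; Z -> AB | BB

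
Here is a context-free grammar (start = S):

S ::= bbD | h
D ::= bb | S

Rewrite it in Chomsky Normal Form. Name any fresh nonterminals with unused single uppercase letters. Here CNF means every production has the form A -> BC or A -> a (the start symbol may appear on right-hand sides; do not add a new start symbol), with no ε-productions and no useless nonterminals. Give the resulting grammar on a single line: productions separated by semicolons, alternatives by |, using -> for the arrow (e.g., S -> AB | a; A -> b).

S -> h | AC; A -> b; B -> AD; C -> AD; D -> h | AA | AB

No ε-productions.
After unit-elimination: S -> h | bbD; D -> h | bb | bbD.
TERM: introduce A -> b and substitute in every rule of length ≥2.
BIN: D -> AAD becomes D -> AB, B -> AD; S -> AAD becomes S -> AC, C -> AD.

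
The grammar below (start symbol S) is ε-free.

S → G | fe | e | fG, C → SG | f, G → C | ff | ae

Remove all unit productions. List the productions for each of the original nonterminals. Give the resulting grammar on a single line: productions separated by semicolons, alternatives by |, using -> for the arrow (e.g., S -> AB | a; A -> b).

S -> e | f | SG | ae | fG | fe | ff; C -> f | SG; G -> f | SG | ae | ff

Unit productions: G->C, S->G.
Unit pairs (A ⇒* B via units): (G,C), (S,C), (S,G).
S: inherits non-unit rules of {C, G, S} → SG | ae | e | f | fG | fe | ff.
C: inherits non-unit rules of {C} → SG | f.
G: inherits non-unit rules of {C, G} → SG | ae | f | ff.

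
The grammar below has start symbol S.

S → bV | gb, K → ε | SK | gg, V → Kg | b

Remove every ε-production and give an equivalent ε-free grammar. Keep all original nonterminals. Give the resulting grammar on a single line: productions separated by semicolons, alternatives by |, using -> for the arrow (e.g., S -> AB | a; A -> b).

S -> bV | gb; K -> S | SK | gg; V -> b | g | Kg

Nullable set: {K}.
Drop K -> ε.
K -> SK: K nullable, giving S | SK.
V -> Kg: K nullable, giving Kg | g.
Unchanged (no nullable symbols): S -> bV; S -> gb; K -> gg; V -> b.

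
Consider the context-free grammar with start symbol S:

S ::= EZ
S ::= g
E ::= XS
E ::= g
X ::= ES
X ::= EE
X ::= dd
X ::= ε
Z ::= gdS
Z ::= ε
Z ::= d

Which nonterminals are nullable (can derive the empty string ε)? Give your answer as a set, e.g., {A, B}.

{X, Z}

Directly nullable (have an ε-rule): {X, Z}.
Not nullable: E, S — each has a terminal in every rule's right-hand side or depends on a non-nullable symbol.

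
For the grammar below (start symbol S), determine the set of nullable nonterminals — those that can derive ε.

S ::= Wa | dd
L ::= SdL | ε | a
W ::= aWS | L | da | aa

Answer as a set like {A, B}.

Directly nullable (have an ε-rule): {L}.
W is nullable via W -> L (every symbol on the right is already known nullable).
Not nullable: S — each has a terminal in every rule's right-hand side or depends on a non-nullable symbol.

{L, W}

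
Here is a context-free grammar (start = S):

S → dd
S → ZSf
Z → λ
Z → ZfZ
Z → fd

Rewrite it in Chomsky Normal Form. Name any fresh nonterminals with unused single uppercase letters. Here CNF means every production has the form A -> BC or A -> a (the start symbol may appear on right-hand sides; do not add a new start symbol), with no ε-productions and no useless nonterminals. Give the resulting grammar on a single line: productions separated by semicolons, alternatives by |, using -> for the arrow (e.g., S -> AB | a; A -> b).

S -> BB | SA | ZC; A -> f; B -> d; C -> SA; D -> AZ; Z -> f | AB | AZ | ZA | ZD

Nullable: {Z}; after ε-elimination: S -> Sf | dd | ZSf; Z -> f | Zf | fZ | fd | ZfZ.
No unit productions to eliminate.
TERM: introduce B -> d, A -> f and substitute in every rule of length ≥2.
BIN: S -> ZSA becomes S -> ZC, C -> SA; Z -> ZAZ becomes Z -> ZD, D -> AZ.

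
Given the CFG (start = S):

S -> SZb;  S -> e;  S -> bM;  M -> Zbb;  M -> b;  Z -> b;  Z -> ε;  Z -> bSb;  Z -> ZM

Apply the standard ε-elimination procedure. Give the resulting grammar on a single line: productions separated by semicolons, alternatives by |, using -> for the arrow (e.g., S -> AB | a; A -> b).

Nullable set: {Z}.
S -> SZb: Z nullable, giving SZb | Sb.
M -> Zbb: Z nullable, giving Zbb | bb.
Drop Z -> ε.
Z -> ZM: Z nullable, giving M | ZM.
Unchanged (no nullable symbols): S -> bM; S -> e; M -> b; Z -> b; Z -> bSb.

S -> e | Sb | bM | SZb; M -> b | bb | Zbb; Z -> M | b | ZM | bSb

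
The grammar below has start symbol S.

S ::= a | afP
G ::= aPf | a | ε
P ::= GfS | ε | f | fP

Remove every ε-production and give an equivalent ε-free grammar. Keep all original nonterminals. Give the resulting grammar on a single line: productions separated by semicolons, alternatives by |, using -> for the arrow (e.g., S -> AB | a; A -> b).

S -> a | af | afP; G -> a | af | aPf; P -> f | fP | fS | GfS

Nullable set: {G, P}.
S -> afP: P nullable, giving af | afP.
Drop G -> ε.
G -> aPf: P nullable, giving aPf | af.
Drop P -> ε.
P -> GfS: G nullable, giving GfS | fS.
P -> fP: P nullable, giving f | fP.
Unchanged (no nullable symbols): S -> a; G -> a; P -> f.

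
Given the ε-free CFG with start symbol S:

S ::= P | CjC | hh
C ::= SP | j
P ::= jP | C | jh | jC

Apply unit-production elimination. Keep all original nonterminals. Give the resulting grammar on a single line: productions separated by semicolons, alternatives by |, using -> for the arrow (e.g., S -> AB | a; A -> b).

S -> j | SP | hh | jC | jP | jh | CjC; C -> j | SP; P -> j | SP | jC | jP | jh

Unit productions: P->C, S->P.
Unit pairs (A ⇒* B via units): (P,C), (S,C), (S,P).
S: inherits non-unit rules of {C, P, S} → CjC | SP | hh | j | jC | jP | jh.
C: inherits non-unit rules of {C} → SP | j.
P: inherits non-unit rules of {C, P} → SP | j | jC | jP | jh.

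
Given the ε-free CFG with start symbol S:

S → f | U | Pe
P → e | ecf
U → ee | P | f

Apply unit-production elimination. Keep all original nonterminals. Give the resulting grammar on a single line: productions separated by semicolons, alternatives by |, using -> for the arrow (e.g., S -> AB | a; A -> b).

S -> e | f | Pe | ee | ecf; P -> e | ecf; U -> e | f | ee | ecf

Unit productions: S->U, U->P.
Unit pairs (A ⇒* B via units): (S,P), (S,U), (U,P).
S: inherits non-unit rules of {P, S, U} → Pe | e | ecf | ee | f.
P: inherits non-unit rules of {P} → e | ecf.
U: inherits non-unit rules of {P, U} → e | ecf | ee | f.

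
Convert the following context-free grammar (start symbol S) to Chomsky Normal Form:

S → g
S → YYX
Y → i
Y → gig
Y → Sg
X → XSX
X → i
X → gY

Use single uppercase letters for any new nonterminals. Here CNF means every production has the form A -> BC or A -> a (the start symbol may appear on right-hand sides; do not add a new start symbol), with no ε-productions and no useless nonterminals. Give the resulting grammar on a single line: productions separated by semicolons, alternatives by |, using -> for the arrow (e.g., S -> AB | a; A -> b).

S -> g | YC; A -> g; B -> i; C -> YX; D -> SX; E -> BA; X -> i | AY | XD; Y -> i | AE | SA

No ε-productions.
No unit productions to eliminate.
TERM: introduce A -> g, B -> i and substitute in every rule of length ≥2.
BIN: S -> YYX becomes S -> YC, C -> YX; X -> XSX becomes X -> XD, D -> SX; Y -> ABA becomes Y -> AE, E -> BA.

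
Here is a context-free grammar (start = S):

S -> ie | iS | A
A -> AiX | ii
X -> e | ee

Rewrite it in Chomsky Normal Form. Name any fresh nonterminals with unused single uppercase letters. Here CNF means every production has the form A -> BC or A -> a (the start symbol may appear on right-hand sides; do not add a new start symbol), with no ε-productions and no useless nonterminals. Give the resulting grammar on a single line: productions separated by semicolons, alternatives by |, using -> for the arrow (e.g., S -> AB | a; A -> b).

No ε-productions.
After unit-elimination: S -> iS | ie | ii | AiX; A -> ii | AiX; X -> e | ee.
TERM: introduce C -> e, B -> i and substitute in every rule of length ≥2.
BIN: A -> ABX becomes A -> AD, D -> BX; S -> ABX becomes S -> AE, E -> BX.

S -> AE | BB | BC | BS; A -> AD | BB; B -> i; C -> e; D -> BX; E -> BX; X -> e | CC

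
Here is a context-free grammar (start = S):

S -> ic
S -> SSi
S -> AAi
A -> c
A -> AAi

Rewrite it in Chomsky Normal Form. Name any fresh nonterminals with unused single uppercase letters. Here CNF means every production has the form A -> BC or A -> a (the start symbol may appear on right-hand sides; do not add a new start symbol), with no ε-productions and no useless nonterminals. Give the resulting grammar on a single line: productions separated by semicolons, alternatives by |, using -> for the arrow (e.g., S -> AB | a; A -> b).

S -> AE | BC | SF; A -> c | AD; B -> i; C -> c; D -> AB; E -> AB; F -> SB

No ε-productions.
No unit productions to eliminate.
TERM: introduce C -> c, B -> i and substitute in every rule of length ≥2.
BIN: A -> AAB becomes A -> AD, D -> AB; S -> AAB becomes S -> AE, E -> AB; S -> SSB becomes S -> SF, F -> SB.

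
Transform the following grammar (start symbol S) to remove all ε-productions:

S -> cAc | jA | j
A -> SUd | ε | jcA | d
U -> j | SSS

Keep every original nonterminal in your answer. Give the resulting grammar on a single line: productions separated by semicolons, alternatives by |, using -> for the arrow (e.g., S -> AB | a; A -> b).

Nullable set: {A}.
S -> cAc: A nullable, giving cAc | cc.
S -> jA: A nullable, giving j | jA.
Drop A -> ε.
A -> jcA: A nullable, giving jc | jcA.
Unchanged (no nullable symbols): S -> j; A -> SUd; A -> d; U -> SSS; U -> j.

S -> j | cc | jA | cAc; A -> d | jc | SUd | jcA; U -> j | SSS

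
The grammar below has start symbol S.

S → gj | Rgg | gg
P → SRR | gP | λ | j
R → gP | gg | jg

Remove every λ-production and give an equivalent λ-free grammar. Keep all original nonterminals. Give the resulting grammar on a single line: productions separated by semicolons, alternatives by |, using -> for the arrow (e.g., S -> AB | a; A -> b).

S -> gg | gj | Rgg; P -> g | j | gP | SRR; R -> g | gP | gg | jg

Nullable set: {P}.
Drop P -> λ.
P -> gP: P nullable, giving g | gP.
R -> gP: P nullable, giving g | gP.
Unchanged (no nullable symbols): S -> Rgg; S -> gg; S -> gj; P -> SRR; P -> j; R -> gg; R -> jg.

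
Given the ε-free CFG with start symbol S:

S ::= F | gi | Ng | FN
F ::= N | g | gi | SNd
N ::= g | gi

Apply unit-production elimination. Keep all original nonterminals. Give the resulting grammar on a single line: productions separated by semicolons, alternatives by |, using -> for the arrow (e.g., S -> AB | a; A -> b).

S -> g | FN | Ng | gi | SNd; F -> g | gi | SNd; N -> g | gi

Unit productions: F->N, S->F.
Unit pairs (A ⇒* B via units): (F,N), (S,F), (S,N).
S: inherits non-unit rules of {F, N, S} → FN | Ng | SNd | g | gi.
F: inherits non-unit rules of {F, N} → SNd | g | gi.
N: inherits non-unit rules of {N} → g | gi.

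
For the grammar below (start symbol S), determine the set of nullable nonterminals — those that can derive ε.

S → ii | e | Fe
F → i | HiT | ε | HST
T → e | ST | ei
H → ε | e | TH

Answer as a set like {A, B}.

Directly nullable (have an ε-rule): {F, H}.
Not nullable: S, T — each has a terminal in every rule's right-hand side or depends on a non-nullable symbol.

{F, H}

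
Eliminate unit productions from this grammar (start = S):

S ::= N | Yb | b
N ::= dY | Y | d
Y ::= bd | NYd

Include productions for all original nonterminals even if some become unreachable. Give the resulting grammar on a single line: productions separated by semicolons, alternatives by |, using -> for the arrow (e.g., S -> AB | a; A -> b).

Unit productions: N->Y, S->N.
Unit pairs (A ⇒* B via units): (N,Y), (S,N), (S,Y).
S: inherits non-unit rules of {N, S, Y} → NYd | Yb | b | bd | d | dY.
N: inherits non-unit rules of {N, Y} → NYd | bd | d | dY.
Y: inherits non-unit rules of {Y} → NYd | bd.

S -> b | d | Yb | bd | dY | NYd; N -> d | bd | dY | NYd; Y -> bd | NYd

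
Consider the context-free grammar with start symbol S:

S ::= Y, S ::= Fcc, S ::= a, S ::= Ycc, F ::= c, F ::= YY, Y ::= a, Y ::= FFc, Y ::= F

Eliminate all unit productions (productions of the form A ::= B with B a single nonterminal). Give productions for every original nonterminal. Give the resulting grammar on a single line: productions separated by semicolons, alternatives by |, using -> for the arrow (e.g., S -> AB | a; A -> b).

Unit productions: S->Y, Y->F.
Unit pairs (A ⇒* B via units): (S,F), (S,Y), (Y,F).
S: inherits non-unit rules of {F, S, Y} → FFc | Fcc | YY | Ycc | a | c.
F: inherits non-unit rules of {F} → YY | c.
Y: inherits non-unit rules of {F, Y} → FFc | YY | a | c.

S -> a | c | YY | FFc | Fcc | Ycc; F -> c | YY; Y -> a | c | YY | FFc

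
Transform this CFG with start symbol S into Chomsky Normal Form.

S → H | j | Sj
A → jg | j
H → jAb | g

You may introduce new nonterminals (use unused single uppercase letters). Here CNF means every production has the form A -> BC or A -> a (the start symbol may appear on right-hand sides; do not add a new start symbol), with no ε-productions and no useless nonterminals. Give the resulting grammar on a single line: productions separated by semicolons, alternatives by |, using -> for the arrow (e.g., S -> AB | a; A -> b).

No ε-productions.
After unit-elimination: S -> g | j | Sj | jAb; A -> j | jg; H -> g | jAb.
TERM: introduce D -> b, C -> g, B -> j and substitute in every rule of length ≥2.
BIN: H -> BAD becomes H -> BE, E -> AD; S -> BAD becomes S -> BF, F -> AD.
Drop unreachable/unproductive: H.

S -> g | j | BF | SB; A -> j | BC; B -> j; C -> g; D -> b; F -> AD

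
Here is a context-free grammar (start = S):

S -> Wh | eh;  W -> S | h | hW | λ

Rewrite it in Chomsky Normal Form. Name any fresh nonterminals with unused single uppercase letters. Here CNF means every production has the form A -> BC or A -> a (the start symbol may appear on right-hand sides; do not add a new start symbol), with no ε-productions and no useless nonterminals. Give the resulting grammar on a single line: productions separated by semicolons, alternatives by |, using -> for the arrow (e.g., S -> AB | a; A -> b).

Nullable: {W}; after ε-elimination: S -> h | Wh | eh; W -> S | h | hW.
After unit-elimination: S -> h | Wh | eh; W -> h | Wh | eh | hW.
TERM: introduce B -> e, A -> h and substitute in every rule of length ≥2.

S -> h | BA | WA; A -> h; B -> e; W -> h | AW | BA | WA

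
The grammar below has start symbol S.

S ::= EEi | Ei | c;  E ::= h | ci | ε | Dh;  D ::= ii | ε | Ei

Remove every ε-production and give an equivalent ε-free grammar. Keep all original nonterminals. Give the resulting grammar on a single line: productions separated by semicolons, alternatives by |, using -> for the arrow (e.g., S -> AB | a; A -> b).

Nullable set: {D, E}.
S -> EEi: E, E nullable, giving EEi | Ei | i.
S -> Ei: E nullable, giving Ei | i.
Drop D -> ε.
D -> Ei: E nullable, giving Ei | i.
Drop E -> ε.
E -> Dh: D nullable, giving Dh | h.
Unchanged (no nullable symbols): S -> c; D -> ii; E -> ci; E -> h.

S -> c | i | Ei | EEi; D -> i | Ei | ii; E -> h | Dh | ci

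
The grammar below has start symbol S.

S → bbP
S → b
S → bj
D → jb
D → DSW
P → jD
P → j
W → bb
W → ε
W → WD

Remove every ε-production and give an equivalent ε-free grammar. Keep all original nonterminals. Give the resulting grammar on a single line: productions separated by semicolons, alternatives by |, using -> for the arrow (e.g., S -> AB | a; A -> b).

S -> b | bj | bbP; D -> DS | jb | DSW; P -> j | jD; W -> D | WD | bb

Nullable set: {W}.
D -> DSW: W nullable, giving DS | DSW.
Drop W -> ε.
W -> WD: W nullable, giving D | WD.
Unchanged (no nullable symbols): S -> b; S -> bbP; S -> bj; D -> jb; P -> j; P -> jD; W -> bb.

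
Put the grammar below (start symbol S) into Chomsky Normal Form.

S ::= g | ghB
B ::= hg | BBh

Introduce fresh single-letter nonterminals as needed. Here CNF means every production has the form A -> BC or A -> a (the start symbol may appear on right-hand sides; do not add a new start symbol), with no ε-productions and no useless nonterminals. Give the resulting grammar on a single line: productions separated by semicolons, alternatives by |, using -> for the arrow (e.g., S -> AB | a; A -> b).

No ε-productions.
No unit productions to eliminate.
TERM: introduce C -> g, A -> h and substitute in every rule of length ≥2.
BIN: B -> BBA becomes B -> BD, D -> BA; S -> CAB becomes S -> CE, E -> AB.

S -> g | CE; A -> h; B -> AC | BD; C -> g; D -> BA; E -> AB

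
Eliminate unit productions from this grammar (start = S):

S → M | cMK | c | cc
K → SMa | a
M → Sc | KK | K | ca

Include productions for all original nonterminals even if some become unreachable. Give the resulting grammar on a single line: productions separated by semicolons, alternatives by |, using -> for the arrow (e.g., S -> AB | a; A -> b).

Unit productions: M->K, S->M.
Unit pairs (A ⇒* B via units): (M,K), (S,K), (S,M).
S: inherits non-unit rules of {K, M, S} → KK | SMa | Sc | a | c | cMK | ca | cc.
K: inherits non-unit rules of {K} → SMa | a.
M: inherits non-unit rules of {K, M} → KK | SMa | Sc | a | ca.

S -> a | c | KK | Sc | ca | cc | SMa | cMK; K -> a | SMa; M -> a | KK | Sc | ca | SMa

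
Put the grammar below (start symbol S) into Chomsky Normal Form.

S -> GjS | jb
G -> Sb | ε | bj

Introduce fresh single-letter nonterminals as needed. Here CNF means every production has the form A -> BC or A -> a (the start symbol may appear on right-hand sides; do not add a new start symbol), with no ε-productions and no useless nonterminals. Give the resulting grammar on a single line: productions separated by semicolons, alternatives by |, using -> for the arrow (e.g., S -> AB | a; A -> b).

S -> BA | BS | GC; A -> b; B -> j; C -> BS; G -> AB | SA

Nullable: {G}; after ε-elimination: S -> jS | jb | GjS; G -> Sb | bj.
No unit productions to eliminate.
TERM: introduce A -> b, B -> j and substitute in every rule of length ≥2.
BIN: S -> GBS becomes S -> GC, C -> BS.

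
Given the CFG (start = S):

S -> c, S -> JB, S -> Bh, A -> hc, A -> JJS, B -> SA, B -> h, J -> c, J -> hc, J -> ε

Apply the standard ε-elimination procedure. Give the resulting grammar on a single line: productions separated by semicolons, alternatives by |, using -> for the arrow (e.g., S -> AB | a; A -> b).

Nullable set: {J}.
S -> JB: J nullable, giving B | JB.
A -> JJS: J, J nullable, giving JJS | JS | S.
Drop J -> ε.
Unchanged (no nullable symbols): S -> Bh; S -> c; A -> hc; B -> SA; B -> h; J -> c; J -> hc.

S -> B | c | Bh | JB; A -> S | JS | hc | JJS; B -> h | SA; J -> c | hc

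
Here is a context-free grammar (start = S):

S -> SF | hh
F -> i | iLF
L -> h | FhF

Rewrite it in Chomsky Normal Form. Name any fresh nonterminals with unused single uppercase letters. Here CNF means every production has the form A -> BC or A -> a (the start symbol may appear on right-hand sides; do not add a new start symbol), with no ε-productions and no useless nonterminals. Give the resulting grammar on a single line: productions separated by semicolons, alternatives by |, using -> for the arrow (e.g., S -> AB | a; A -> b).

S -> BB | SF; A -> i; B -> h; C -> LF; D -> BF; F -> i | AC; L -> h | FD

No ε-productions.
No unit productions to eliminate.
TERM: introduce B -> h, A -> i and substitute in every rule of length ≥2.
BIN: F -> ALF becomes F -> AC, C -> LF; L -> FBF becomes L -> FD, D -> BF.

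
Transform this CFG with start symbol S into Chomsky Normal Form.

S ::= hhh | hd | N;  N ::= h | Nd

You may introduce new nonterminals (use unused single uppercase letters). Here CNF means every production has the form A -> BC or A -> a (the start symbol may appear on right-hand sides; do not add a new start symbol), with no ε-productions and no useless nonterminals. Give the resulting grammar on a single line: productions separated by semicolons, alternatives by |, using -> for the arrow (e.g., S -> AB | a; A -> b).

S -> h | BA | BC | NA; A -> d; B -> h; C -> BB; N -> h | NA

No ε-productions.
After unit-elimination: S -> h | Nd | hd | hhh; N -> h | Nd.
TERM: introduce A -> d, B -> h and substitute in every rule of length ≥2.
BIN: S -> BBB becomes S -> BC, C -> BB.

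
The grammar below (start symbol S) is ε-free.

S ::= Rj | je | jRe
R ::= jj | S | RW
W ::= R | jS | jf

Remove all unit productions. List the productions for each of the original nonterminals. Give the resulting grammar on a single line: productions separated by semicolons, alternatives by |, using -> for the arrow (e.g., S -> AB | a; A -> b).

S -> Rj | je | jRe; R -> RW | Rj | je | jj | jRe; W -> RW | Rj | jS | je | jf | jj | jRe

Unit productions: R->S, W->R.
Unit pairs (A ⇒* B via units): (R,S), (W,R), (W,S).
S: inherits non-unit rules of {S} → Rj | jRe | je.
R: inherits non-unit rules of {R, S} → RW | Rj | jRe | je | jj.
W: inherits non-unit rules of {R, S, W} → RW | Rj | jRe | jS | je | jf | jj.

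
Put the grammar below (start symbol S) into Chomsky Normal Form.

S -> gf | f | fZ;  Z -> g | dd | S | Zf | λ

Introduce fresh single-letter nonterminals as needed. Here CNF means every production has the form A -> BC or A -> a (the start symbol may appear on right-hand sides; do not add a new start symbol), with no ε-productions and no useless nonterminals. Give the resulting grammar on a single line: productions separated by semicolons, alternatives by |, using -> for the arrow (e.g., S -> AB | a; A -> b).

Nullable: {Z}; after ε-elimination: S -> f | fZ | gf; Z -> S | f | g | Zf | dd.
After unit-elimination: S -> f | fZ | gf; Z -> f | g | Zf | dd | fZ | gf.
TERM: introduce C -> d, A -> f, B -> g and substitute in every rule of length ≥2.

S -> f | AZ | BA; A -> f; B -> g; C -> d; Z -> f | g | AZ | BA | CC | ZA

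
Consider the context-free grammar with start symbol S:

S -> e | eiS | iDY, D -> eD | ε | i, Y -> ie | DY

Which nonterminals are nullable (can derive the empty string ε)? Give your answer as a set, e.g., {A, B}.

{D}

Directly nullable (have an ε-rule): {D}.
Not nullable: S, Y — each has a terminal in every rule's right-hand side or depends on a non-nullable symbol.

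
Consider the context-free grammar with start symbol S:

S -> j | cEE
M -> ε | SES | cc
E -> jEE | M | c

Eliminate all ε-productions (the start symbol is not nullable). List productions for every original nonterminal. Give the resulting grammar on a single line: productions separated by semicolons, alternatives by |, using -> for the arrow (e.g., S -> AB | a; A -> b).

S -> c | j | cE | cEE; E -> M | c | j | jE | jEE; M -> SS | cc | SES

Nullable set: {E, M}.
S -> cEE: E, E nullable, giving c | cE | cEE.
E -> M: M nullable, giving M.
E -> jEE: E, E nullable, giving j | jE | jEE.
Drop M -> ε.
M -> SES: E nullable, giving SES | SS.
Unchanged (no nullable symbols): S -> j; E -> c; M -> cc.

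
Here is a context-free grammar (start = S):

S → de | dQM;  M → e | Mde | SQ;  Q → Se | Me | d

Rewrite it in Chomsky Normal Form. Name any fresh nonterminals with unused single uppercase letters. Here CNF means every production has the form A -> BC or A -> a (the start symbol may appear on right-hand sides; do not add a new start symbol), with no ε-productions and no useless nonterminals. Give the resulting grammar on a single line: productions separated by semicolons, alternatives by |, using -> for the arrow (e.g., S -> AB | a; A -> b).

No ε-productions.
No unit productions to eliminate.
TERM: introduce A -> d, B -> e and substitute in every rule of length ≥2.
BIN: M -> MAB becomes M -> MC, C -> AB; S -> AQM becomes S -> AD, D -> QM.

S -> AB | AD; A -> d; B -> e; C -> AB; D -> QM; M -> e | MC | SQ; Q -> d | MB | SB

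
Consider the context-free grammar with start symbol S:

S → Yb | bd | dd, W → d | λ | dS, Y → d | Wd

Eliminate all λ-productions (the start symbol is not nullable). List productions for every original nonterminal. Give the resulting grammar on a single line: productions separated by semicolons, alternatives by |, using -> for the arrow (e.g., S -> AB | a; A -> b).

Nullable set: {W}.
Drop W -> λ.
Y -> Wd: W nullable, giving Wd | d.
Unchanged (no nullable symbols): S -> Yb; S -> bd; S -> dd; W -> d; W -> dS; Y -> d.

S -> Yb | bd | dd; W -> d | dS; Y -> d | Wd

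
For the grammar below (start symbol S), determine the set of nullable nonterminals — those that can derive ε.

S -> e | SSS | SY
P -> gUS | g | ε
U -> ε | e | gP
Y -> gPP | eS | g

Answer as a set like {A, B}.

Directly nullable (have an ε-rule): {P, U}.
Not nullable: S, Y — each has a terminal in every rule's right-hand side or depends on a non-nullable symbol.

{P, U}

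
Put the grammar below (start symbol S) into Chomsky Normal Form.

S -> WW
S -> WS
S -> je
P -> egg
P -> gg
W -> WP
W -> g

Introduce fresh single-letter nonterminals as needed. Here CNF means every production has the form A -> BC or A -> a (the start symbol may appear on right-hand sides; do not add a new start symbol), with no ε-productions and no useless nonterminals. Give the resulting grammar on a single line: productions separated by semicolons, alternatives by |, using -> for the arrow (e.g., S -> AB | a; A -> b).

No ε-productions.
No unit productions to eliminate.
TERM: introduce A -> e, B -> g, C -> j and substitute in every rule of length ≥2.
BIN: P -> ABB becomes P -> AD, D -> BB.

S -> CA | WS | WW; A -> e; B -> g; C -> j; D -> BB; P -> AD | BB; W -> g | WP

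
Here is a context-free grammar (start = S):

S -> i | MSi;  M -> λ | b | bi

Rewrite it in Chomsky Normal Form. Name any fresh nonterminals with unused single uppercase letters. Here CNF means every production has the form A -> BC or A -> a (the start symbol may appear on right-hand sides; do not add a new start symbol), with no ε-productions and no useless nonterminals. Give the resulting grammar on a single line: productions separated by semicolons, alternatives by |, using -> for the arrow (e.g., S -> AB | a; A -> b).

Nullable: {M}; after ε-elimination: S -> i | Si | MSi; M -> b | bi.
No unit productions to eliminate.
TERM: introduce A -> b, B -> i and substitute in every rule of length ≥2.
BIN: S -> MSB becomes S -> MC, C -> SB.

S -> i | MC | SB; A -> b; B -> i; C -> SB; M -> b | AB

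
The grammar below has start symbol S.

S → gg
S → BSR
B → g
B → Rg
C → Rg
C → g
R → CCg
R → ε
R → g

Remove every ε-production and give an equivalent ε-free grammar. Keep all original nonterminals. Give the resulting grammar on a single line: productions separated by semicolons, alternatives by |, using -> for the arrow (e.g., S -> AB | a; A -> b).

S -> BS | gg | BSR; B -> g | Rg; C -> g | Rg; R -> g | CCg

Nullable set: {R}.
S -> BSR: R nullable, giving BS | BSR.
B -> Rg: R nullable, giving Rg | g.
C -> Rg: R nullable, giving Rg | g.
Drop R -> ε.
Unchanged (no nullable symbols): S -> gg; B -> g; C -> g; R -> CCg; R -> g.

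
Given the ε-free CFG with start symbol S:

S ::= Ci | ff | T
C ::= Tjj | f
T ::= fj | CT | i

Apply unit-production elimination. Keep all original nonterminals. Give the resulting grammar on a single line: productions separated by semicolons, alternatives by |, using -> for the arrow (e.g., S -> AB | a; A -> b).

Unit productions: S->T.
Unit pairs (A ⇒* B via units): (S,T).
S: inherits non-unit rules of {S, T} → CT | Ci | ff | fj | i.
C: inherits non-unit rules of {C} → Tjj | f.
T: inherits non-unit rules of {T} → CT | fj | i.

S -> i | CT | Ci | ff | fj; C -> f | Tjj; T -> i | CT | fj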